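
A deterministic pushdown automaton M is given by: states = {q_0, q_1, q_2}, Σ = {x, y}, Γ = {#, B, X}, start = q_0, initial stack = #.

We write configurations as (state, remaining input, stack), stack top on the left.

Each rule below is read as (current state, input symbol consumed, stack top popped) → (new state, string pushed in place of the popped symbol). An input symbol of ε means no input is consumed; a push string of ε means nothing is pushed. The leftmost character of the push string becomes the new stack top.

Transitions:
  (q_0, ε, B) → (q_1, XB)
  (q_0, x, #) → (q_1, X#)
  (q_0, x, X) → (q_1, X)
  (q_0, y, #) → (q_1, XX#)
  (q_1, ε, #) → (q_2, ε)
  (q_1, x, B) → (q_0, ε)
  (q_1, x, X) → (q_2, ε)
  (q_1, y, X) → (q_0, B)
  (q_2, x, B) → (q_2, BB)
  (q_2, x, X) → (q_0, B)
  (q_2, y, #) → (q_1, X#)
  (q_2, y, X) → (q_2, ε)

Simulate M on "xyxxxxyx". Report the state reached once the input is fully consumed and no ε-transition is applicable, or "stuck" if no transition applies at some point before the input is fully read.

(q_0, xyxxxxyx, #)
  read x, top #: go to q_1, push X# → (q_1, yxxxxyx, X#)
  read y, top X: go to q_0, push B → (q_0, xxxxyx, B#)
  ε-move, top B: go to q_1, push XB → (q_1, xxxxyx, XB#)
  read x, top X: go to q_2, push ε → (q_2, xxxyx, B#)
  read x, top B: go to q_2, push BB → (q_2, xxyx, BB#)
  read x, top B: go to q_2, push BB → (q_2, xyx, BBB#)
  read x, top B: go to q_2, push BB → (q_2, yx, BBBB#)
No transition for (q_2, y, top B); M blocks with input yx remaining.

stuck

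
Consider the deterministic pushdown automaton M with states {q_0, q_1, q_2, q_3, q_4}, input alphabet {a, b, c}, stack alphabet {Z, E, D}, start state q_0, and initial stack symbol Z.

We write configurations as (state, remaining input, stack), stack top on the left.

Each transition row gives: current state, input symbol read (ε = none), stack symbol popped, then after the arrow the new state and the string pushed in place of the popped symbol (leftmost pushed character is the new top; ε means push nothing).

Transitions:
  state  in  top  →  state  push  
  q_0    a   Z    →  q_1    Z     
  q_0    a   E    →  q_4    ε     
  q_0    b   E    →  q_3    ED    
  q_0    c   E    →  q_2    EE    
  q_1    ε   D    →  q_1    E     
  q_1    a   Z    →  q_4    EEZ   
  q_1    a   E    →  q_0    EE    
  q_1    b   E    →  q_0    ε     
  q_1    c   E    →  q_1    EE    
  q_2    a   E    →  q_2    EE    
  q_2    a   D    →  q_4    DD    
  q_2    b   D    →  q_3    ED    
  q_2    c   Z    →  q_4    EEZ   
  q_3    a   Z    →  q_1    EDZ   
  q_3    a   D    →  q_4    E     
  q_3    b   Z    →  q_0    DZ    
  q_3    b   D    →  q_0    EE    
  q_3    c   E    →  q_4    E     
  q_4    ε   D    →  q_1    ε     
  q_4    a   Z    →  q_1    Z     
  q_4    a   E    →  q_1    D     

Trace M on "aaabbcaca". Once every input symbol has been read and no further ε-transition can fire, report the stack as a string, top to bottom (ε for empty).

(q_0, aaabbcaca, Z)
  read a, top Z: go to q_1, push Z → (q_1, aabbcaca, Z)
  read a, top Z: go to q_4, push EEZ → (q_4, abbcaca, EEZ)
  read a, top E: go to q_1, push D → (q_1, bbcaca, DEZ)
  ε-move, top D: go to q_1, push E → (q_1, bbcaca, EEZ)
  read b, top E: go to q_0, push ε → (q_0, bcaca, EZ)
  read b, top E: go to q_3, push ED → (q_3, caca, EDZ)
  read c, top E: go to q_4, push E → (q_4, aca, EDZ)
  read a, top E: go to q_1, push D → (q_1, ca, DDZ)
  ε-move, top D: go to q_1, push E → (q_1, ca, EDZ)
  read c, top E: go to q_1, push EE → (q_1, a, EEDZ)
  read a, top E: go to q_0, push EE → (q_0, ε, EEEDZ)
All input consumed in state q_0 with stack EEEDZ.

EEEDZ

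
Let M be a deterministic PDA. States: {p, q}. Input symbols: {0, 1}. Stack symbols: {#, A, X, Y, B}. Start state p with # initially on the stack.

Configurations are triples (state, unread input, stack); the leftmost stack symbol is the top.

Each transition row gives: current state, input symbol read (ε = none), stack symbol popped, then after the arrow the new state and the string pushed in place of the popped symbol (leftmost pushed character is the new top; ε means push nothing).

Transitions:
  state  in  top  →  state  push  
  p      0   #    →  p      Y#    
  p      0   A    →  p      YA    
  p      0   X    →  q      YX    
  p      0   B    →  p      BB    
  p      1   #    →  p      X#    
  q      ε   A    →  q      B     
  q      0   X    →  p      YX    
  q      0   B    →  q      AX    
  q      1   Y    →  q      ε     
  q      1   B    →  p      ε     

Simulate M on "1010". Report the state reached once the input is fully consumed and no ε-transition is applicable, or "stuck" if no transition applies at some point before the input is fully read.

(p, 1010, #)
  read 1, top #: go to p, push X# → (p, 010, X#)
  read 0, top X: go to q, push YX → (q, 10, YX#)
  read 1, top Y: go to q, push ε → (q, 0, X#)
  read 0, top X: go to p, push YX → (p, ε, YX#)
All input consumed; M is in state p.

p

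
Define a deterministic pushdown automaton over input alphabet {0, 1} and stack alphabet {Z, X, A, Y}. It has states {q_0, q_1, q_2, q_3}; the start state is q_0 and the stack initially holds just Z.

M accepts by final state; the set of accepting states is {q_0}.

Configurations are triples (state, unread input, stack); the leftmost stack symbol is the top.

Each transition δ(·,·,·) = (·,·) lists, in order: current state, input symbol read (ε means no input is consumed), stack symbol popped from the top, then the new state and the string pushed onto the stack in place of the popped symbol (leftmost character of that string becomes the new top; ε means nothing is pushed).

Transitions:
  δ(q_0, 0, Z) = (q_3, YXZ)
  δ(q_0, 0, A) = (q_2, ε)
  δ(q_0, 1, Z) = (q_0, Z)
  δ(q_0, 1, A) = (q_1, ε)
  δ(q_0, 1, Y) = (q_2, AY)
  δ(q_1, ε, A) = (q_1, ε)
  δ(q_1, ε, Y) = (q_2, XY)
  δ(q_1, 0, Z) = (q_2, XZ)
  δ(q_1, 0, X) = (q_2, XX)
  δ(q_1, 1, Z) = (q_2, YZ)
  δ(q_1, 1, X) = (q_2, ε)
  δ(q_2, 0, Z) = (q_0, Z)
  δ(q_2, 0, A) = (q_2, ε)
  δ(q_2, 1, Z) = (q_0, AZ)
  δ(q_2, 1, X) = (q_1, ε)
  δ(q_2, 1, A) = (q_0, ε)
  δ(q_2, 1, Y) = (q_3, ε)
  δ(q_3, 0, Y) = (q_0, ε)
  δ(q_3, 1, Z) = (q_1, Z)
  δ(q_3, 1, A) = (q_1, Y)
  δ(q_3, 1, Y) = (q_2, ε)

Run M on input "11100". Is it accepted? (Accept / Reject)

(q_0, 11100, Z)
  read 1, top Z: go to q_0, push Z → (q_0, 1100, Z)
  read 1, top Z: go to q_0, push Z → (q_0, 100, Z)
  read 1, top Z: go to q_0, push Z → (q_0, 00, Z)
  read 0, top Z: go to q_3, push YXZ → (q_3, 0, YXZ)
  read 0, top Y: go to q_0, push ε → (q_0, ε, XZ)
All input consumed; state q_0 ∈ F.

Accept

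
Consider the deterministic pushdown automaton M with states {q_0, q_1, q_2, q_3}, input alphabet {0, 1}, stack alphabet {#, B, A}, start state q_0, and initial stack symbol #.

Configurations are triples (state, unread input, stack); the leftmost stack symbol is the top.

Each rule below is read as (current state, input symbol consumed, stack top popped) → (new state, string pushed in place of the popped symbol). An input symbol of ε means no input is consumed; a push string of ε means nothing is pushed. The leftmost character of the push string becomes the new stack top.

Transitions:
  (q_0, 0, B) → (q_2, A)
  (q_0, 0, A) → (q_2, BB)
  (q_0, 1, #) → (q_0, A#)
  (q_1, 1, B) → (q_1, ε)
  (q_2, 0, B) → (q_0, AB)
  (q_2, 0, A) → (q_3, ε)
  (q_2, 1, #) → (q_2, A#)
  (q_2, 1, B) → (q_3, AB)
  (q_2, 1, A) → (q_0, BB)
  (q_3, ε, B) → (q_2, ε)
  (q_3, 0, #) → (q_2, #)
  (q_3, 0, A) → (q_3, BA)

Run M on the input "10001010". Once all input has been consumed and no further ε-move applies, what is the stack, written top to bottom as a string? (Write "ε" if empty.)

ABBBBB#

(q_0, 10001010, #)
  read 1, top #: go to q_0, push A# → (q_0, 0001010, A#)
  read 0, top A: go to q_2, push BB → (q_2, 001010, BB#)
  read 0, top B: go to q_0, push AB → (q_0, 01010, ABB#)
  read 0, top A: go to q_2, push BB → (q_2, 1010, BBBB#)
  read 1, top B: go to q_3, push AB → (q_3, 010, ABBBB#)
  read 0, top A: go to q_3, push BA → (q_3, 10, BABBBB#)
  ε-move, top B: go to q_2, push ε → (q_2, 10, ABBBB#)
  read 1, top A: go to q_0, push BB → (q_0, 0, BBBBBB#)
  read 0, top B: go to q_2, push A → (q_2, ε, ABBBBB#)
All input consumed in state q_2 with stack ABBBBB#.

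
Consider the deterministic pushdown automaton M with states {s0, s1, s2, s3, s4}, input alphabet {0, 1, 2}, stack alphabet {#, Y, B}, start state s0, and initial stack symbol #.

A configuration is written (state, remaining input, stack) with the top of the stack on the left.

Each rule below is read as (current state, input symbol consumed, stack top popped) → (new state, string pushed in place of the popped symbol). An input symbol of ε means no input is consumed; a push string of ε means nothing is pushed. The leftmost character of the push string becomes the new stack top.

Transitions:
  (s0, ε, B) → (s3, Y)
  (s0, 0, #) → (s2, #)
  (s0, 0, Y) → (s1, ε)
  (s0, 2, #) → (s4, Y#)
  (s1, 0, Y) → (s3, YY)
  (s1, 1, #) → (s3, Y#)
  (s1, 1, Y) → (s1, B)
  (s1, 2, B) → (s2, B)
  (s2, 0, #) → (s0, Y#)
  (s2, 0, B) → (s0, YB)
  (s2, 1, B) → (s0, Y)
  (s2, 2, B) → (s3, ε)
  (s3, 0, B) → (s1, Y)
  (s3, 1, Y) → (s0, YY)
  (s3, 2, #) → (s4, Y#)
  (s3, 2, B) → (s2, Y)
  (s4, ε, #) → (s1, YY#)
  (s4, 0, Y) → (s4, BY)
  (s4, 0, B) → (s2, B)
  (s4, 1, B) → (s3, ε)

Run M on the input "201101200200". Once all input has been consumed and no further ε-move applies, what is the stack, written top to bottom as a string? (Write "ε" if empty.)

B#

(s0, 201101200200, #)
  read 2, top #: go to s4, push Y# → (s4, 01101200200, Y#)
  read 0, top Y: go to s4, push BY → (s4, 1101200200, BY#)
  read 1, top B: go to s3, push ε → (s3, 101200200, Y#)
  read 1, top Y: go to s0, push YY → (s0, 01200200, YY#)
  read 0, top Y: go to s1, push ε → (s1, 1200200, Y#)
  read 1, top Y: go to s1, push B → (s1, 200200, B#)
  read 2, top B: go to s2, push B → (s2, 00200, B#)
  read 0, top B: go to s0, push YB → (s0, 0200, YB#)
  read 0, top Y: go to s1, push ε → (s1, 200, B#)
  read 2, top B: go to s2, push B → (s2, 00, B#)
  read 0, top B: go to s0, push YB → (s0, 0, YB#)
  read 0, top Y: go to s1, push ε → (s1, ε, B#)
All input consumed in state s1 with stack B#.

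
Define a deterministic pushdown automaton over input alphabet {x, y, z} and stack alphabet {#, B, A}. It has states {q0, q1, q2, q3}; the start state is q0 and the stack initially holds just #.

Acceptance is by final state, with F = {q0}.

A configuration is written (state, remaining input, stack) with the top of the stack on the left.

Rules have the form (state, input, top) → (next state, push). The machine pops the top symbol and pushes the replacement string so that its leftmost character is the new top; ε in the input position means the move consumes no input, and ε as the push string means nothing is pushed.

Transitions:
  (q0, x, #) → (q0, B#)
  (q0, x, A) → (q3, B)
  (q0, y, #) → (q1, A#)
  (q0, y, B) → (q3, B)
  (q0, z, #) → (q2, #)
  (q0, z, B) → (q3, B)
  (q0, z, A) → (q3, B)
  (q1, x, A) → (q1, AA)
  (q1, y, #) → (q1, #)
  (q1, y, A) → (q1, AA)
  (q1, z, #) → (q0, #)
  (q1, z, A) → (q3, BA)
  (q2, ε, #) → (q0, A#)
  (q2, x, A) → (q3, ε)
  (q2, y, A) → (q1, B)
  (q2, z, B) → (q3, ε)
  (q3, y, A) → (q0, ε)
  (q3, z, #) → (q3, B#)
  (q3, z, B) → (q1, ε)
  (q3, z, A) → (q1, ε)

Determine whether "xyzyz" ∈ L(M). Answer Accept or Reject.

(q0, xyzyz, #)
  read x, top #: go to q0, push B# → (q0, yzyz, B#)
  read y, top B: go to q3, push B → (q3, zyz, B#)
  read z, top B: go to q1, push ε → (q1, yz, #)
  read y, top #: go to q1, push # → (q1, z, #)
  read z, top #: go to q0, push # → (q0, ε, #)
All input consumed; state q0 ∈ F.

Accept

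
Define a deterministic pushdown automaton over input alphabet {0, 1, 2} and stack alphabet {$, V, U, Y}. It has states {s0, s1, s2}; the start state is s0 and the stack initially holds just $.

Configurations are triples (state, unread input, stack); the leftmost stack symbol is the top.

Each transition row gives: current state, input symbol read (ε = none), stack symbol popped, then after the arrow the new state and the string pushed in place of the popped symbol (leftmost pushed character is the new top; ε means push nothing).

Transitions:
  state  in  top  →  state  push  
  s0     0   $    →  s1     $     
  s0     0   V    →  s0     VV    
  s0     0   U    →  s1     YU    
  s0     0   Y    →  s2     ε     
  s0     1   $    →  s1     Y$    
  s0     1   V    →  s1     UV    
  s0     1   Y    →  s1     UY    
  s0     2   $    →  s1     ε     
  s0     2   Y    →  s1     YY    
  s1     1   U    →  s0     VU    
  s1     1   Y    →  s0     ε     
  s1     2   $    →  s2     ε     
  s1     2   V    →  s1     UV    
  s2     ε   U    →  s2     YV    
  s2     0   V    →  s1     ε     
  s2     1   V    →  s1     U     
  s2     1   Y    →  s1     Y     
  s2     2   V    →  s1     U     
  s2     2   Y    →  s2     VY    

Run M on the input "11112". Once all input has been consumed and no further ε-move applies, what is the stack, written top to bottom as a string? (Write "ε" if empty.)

ε

(s0, 11112, $) ⊢ (s1, 1112, Y$) ⊢ (s0, 112, $) ⊢ (s1, 12, Y$) ⊢ (s0, 2, $) ⊢ (s1, ε, ε)
All input consumed in state s1 with stack ε.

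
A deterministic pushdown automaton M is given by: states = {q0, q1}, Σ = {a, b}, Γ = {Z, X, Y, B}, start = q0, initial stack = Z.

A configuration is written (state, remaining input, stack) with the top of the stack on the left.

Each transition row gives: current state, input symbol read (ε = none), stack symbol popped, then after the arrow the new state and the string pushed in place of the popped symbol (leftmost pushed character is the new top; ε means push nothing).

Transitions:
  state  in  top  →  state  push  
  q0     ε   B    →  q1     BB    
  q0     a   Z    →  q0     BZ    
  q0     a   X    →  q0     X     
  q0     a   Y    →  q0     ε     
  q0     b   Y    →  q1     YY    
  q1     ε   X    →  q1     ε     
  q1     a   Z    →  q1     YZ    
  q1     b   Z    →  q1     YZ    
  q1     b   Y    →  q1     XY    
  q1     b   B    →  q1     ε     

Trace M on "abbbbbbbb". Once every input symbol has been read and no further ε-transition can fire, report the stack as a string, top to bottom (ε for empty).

YZ

(q0, abbbbbbbb, Z) ⊢ (q0, bbbbbbbb, BZ) ⊢ (q1, bbbbbbbb, BBZ) ⊢ (q1, bbbbbbb, BZ) ⊢ (q1, bbbbbb, Z) ⊢ (q1, bbbbb, YZ) ⊢ (q1, bbbb, XYZ) ⊢ (q1, bbbb, YZ) ⊢ (q1, bbb, XYZ) ⊢ (q1, bbb, YZ) ⊢ (q1, bb, XYZ) ⊢ (q1, bb, YZ) ⊢ (q1, b, XYZ) ⊢ (q1, b, YZ) ⊢ (q1, ε, XYZ) ⊢ (q1, ε, YZ)
All input consumed in state q1 with stack YZ.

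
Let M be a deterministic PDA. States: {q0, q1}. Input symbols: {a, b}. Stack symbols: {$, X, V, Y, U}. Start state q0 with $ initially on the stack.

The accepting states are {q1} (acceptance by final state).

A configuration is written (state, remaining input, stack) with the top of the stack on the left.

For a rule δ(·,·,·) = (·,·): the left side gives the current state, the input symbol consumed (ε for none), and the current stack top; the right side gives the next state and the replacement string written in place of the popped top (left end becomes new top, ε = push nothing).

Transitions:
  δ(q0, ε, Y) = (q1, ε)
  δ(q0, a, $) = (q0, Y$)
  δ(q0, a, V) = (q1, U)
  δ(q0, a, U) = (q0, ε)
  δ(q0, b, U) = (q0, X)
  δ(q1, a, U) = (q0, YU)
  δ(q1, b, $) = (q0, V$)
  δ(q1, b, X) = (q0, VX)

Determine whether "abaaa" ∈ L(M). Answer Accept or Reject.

(q0, abaaa, $)
  read a, top $: go to q0, push Y$ → (q0, baaa, Y$)
  ε-move, top Y: go to q1, push ε → (q1, baaa, $)
  read b, top $: go to q0, push V$ → (q0, aaa, V$)
  read a, top V: go to q1, push U → (q1, aa, U$)
  read a, top U: go to q0, push YU → (q0, a, YU$)
  ε-move, top Y: go to q1, push ε → (q1, a, U$)
  read a, top U: go to q0, push YU → (q0, ε, YU$)
  ε-move, top Y: go to q1, push ε → (q1, ε, U$)
All input consumed; state q1 ∈ F.

Accept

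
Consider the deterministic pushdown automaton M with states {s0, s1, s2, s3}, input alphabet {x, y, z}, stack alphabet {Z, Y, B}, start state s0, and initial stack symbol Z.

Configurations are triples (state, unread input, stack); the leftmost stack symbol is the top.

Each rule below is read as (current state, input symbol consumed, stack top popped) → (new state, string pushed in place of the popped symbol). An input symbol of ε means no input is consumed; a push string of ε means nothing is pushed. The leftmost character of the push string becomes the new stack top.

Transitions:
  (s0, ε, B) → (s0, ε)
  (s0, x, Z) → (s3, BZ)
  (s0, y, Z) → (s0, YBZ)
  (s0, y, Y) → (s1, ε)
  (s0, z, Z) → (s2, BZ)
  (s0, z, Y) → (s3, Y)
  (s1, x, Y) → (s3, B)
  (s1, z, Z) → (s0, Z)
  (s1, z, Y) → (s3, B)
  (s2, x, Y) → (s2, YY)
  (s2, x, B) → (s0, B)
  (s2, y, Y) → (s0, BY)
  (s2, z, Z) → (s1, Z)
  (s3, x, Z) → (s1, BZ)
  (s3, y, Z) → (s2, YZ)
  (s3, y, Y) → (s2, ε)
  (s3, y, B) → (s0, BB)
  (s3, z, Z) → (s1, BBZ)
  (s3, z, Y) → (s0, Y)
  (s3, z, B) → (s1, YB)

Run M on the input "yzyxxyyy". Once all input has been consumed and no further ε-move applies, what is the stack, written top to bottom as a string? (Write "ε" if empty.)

BZ

(s0, yzyxxyyy, Z)
  read y, top Z: go to s0, push YBZ → (s0, zyxxyyy, YBZ)
  read z, top Y: go to s3, push Y → (s3, yxxyyy, YBZ)
  read y, top Y: go to s2, push ε → (s2, xxyyy, BZ)
  read x, top B: go to s0, push B → (s0, xyyy, BZ)
  ε-move, top B: go to s0, push ε → (s0, xyyy, Z)
  read x, top Z: go to s3, push BZ → (s3, yyy, BZ)
  read y, top B: go to s0, push BB → (s0, yy, BBZ)
  ε-move, top B: go to s0, push ε → (s0, yy, BZ)
  ε-move, top B: go to s0, push ε → (s0, yy, Z)
  read y, top Z: go to s0, push YBZ → (s0, y, YBZ)
  read y, top Y: go to s1, push ε → (s1, ε, BZ)
All input consumed in state s1 with stack BZ.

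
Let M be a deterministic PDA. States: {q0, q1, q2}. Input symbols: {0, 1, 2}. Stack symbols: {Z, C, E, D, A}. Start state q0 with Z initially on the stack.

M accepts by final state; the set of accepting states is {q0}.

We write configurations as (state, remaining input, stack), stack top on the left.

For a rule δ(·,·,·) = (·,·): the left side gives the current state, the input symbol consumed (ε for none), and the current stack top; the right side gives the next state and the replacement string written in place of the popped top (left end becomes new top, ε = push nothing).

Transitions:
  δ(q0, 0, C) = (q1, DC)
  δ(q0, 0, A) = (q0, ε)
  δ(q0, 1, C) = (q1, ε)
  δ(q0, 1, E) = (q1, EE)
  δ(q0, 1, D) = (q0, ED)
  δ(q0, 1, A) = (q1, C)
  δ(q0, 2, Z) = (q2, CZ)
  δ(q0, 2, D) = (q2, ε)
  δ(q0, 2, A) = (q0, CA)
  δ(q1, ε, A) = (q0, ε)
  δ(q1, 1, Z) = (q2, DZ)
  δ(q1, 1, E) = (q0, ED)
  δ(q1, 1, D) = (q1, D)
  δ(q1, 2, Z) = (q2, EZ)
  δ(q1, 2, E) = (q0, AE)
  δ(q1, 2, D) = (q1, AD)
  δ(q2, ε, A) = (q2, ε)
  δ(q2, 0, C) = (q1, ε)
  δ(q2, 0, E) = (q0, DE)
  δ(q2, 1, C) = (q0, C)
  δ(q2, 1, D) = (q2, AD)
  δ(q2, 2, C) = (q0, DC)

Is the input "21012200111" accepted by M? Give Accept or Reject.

Reject

(q0, 21012200111, Z) ⊢ (q2, 1012200111, CZ) ⊢ (q0, 012200111, CZ) ⊢ (q1, 12200111, DCZ) ⊢ (q1, 2200111, DCZ) ⊢ (q1, 200111, ADCZ) ⊢ (q0, 200111, DCZ) ⊢ (q2, 00111, CZ) ⊢ (q1, 0111, Z)
No transition applies at (q1, 0111, Z); input not fully consumed.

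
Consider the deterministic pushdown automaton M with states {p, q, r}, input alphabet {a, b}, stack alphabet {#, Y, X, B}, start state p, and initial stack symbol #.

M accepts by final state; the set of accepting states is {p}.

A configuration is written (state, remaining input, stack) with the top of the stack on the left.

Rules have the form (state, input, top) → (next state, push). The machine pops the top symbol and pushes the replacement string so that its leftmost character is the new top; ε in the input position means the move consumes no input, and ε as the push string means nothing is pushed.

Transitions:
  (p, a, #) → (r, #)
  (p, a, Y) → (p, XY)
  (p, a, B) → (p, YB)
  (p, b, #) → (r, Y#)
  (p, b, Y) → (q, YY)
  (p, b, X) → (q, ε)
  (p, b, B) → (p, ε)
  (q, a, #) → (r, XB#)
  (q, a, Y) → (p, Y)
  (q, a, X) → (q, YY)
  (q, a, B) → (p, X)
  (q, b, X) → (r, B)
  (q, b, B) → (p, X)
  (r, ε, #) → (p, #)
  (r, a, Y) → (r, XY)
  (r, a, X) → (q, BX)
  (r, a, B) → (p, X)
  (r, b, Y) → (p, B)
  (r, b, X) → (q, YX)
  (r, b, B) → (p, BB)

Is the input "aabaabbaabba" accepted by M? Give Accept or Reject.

Reject

(p, aabaabbaabba, #)
  read a, top #: go to r, push # → (r, abaabbaabba, #)
  ε-move, top #: go to p, push # → (p, abaabbaabba, #)
  read a, top #: go to r, push # → (r, baabbaabba, #)
  ε-move, top #: go to p, push # → (p, baabbaabba, #)
  read b, top #: go to r, push Y# → (r, aabbaabba, Y#)
  read a, top Y: go to r, push XY → (r, abbaabba, XY#)
  read a, top X: go to q, push BX → (q, bbaabba, BXY#)
  read b, top B: go to p, push X → (p, baabba, XXY#)
  read b, top X: go to q, push ε → (q, aabba, XY#)
  read a, top X: go to q, push YY → (q, abba, YYY#)
  read a, top Y: go to p, push Y → (p, bba, YYY#)
  read b, top Y: go to q, push YY → (q, ba, YYYY#)
No transition applies at (q, ba, YYYY#); input not fully consumed.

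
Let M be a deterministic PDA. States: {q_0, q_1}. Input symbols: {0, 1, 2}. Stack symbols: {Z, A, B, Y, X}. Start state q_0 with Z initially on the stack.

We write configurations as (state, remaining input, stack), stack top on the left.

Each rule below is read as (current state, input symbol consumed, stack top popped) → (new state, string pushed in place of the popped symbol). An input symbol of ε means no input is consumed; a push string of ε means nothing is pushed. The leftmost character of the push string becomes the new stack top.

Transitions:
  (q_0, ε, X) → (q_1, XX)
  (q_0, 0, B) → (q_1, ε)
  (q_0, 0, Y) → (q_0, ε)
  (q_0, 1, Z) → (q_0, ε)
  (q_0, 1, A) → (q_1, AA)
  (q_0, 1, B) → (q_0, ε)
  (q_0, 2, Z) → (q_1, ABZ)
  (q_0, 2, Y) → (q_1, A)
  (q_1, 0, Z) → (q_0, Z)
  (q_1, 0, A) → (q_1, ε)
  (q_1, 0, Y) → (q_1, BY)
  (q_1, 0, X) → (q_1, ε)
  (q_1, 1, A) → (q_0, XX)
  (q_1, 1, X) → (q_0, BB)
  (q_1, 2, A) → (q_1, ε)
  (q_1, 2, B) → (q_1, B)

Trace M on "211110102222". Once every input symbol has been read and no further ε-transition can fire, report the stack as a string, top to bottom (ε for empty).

(q_0, 211110102222, Z)
  read 2, top Z: go to q_1, push ABZ → (q_1, 11110102222, ABZ)
  read 1, top A: go to q_0, push XX → (q_0, 1110102222, XXBZ)
  ε-move, top X: go to q_1, push XX → (q_1, 1110102222, XXXBZ)
  read 1, top X: go to q_0, push BB → (q_0, 110102222, BBXXBZ)
  read 1, top B: go to q_0, push ε → (q_0, 10102222, BXXBZ)
  read 1, top B: go to q_0, push ε → (q_0, 0102222, XXBZ)
  ε-move, top X: go to q_1, push XX → (q_1, 0102222, XXXBZ)
  read 0, top X: go to q_1, push ε → (q_1, 102222, XXBZ)
  read 1, top X: go to q_0, push BB → (q_0, 02222, BBXBZ)
  read 0, top B: go to q_1, push ε → (q_1, 2222, BXBZ)
  read 2, top B: go to q_1, push B → (q_1, 222, BXBZ)
  read 2, top B: go to q_1, push B → (q_1, 22, BXBZ)
  read 2, top B: go to q_1, push B → (q_1, 2, BXBZ)
  read 2, top B: go to q_1, push B → (q_1, ε, BXBZ)
All input consumed in state q_1 with stack BXBZ.

BXBZ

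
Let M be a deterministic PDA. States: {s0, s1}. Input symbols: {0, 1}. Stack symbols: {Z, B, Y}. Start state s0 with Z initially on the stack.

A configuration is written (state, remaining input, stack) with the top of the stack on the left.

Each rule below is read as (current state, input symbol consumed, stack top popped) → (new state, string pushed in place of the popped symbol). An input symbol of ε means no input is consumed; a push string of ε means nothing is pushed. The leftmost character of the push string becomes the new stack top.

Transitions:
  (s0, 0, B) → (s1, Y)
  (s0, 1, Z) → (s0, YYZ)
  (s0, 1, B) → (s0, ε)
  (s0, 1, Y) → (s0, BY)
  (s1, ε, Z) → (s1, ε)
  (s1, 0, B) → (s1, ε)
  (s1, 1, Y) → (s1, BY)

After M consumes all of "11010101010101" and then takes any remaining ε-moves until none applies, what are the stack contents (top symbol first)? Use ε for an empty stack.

BYYYZ

(s0, 11010101010101, Z)
  read 1, top Z: go to s0, push YYZ → (s0, 1010101010101, YYZ)
  read 1, top Y: go to s0, push BY → (s0, 010101010101, BYYZ)
  read 0, top B: go to s1, push Y → (s1, 10101010101, YYYZ)
  read 1, top Y: go to s1, push BY → (s1, 0101010101, BYYYZ)
  read 0, top B: go to s1, push ε → (s1, 101010101, YYYZ)
  read 1, top Y: go to s1, push BY → (s1, 01010101, BYYYZ)
  read 0, top B: go to s1, push ε → (s1, 1010101, YYYZ)
  read 1, top Y: go to s1, push BY → (s1, 010101, BYYYZ)
  read 0, top B: go to s1, push ε → (s1, 10101, YYYZ)
  read 1, top Y: go to s1, push BY → (s1, 0101, BYYYZ)
  read 0, top B: go to s1, push ε → (s1, 101, YYYZ)
  read 1, top Y: go to s1, push BY → (s1, 01, BYYYZ)
  read 0, top B: go to s1, push ε → (s1, 1, YYYZ)
  read 1, top Y: go to s1, push BY → (s1, ε, BYYYZ)
All input consumed in state s1 with stack BYYYZ.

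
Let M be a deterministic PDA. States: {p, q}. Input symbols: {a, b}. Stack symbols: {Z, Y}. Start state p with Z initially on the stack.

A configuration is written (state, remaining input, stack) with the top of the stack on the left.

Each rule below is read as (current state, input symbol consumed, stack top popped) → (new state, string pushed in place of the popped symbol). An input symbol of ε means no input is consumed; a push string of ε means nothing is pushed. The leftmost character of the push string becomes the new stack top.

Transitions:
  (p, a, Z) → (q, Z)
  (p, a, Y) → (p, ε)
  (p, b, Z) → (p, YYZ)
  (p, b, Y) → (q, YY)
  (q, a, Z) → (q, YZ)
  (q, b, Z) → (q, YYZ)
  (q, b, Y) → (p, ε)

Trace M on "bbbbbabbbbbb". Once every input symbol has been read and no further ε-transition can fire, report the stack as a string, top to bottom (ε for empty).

YZ

(p, bbbbbabbbbbb, Z)
  read b, top Z: go to p, push YYZ → (p, bbbbabbbbbb, YYZ)
  read b, top Y: go to q, push YY → (q, bbbabbbbbb, YYYZ)
  read b, top Y: go to p, push ε → (p, bbabbbbbb, YYZ)
  read b, top Y: go to q, push YY → (q, babbbbbb, YYYZ)
  read b, top Y: go to p, push ε → (p, abbbbbb, YYZ)
  read a, top Y: go to p, push ε → (p, bbbbbb, YZ)
  read b, top Y: go to q, push YY → (q, bbbbb, YYZ)
  read b, top Y: go to p, push ε → (p, bbbb, YZ)
  read b, top Y: go to q, push YY → (q, bbb, YYZ)
  read b, top Y: go to p, push ε → (p, bb, YZ)
  read b, top Y: go to q, push YY → (q, b, YYZ)
  read b, top Y: go to p, push ε → (p, ε, YZ)
All input consumed in state p with stack YZ.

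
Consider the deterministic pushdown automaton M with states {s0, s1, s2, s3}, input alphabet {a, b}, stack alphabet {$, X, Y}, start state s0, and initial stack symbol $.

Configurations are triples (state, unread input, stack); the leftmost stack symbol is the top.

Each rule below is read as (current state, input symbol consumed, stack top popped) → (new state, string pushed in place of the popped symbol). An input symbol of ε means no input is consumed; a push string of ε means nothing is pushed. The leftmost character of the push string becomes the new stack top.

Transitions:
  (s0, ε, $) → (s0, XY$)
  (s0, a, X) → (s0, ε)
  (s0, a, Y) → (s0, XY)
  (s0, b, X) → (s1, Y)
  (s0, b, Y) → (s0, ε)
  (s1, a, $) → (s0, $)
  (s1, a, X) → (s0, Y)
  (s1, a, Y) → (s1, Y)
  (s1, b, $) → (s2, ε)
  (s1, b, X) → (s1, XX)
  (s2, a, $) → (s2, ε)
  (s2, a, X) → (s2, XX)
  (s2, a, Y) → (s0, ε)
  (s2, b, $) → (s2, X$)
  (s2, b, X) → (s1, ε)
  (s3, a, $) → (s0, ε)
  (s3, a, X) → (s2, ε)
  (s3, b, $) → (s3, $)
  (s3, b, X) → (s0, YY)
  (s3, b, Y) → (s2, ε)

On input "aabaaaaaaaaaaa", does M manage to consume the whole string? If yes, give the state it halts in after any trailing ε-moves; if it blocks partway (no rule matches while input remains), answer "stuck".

s1

(s0, aabaaaaaaaaaaa, $)
  ε-move, top $: go to s0, push XY$ → (s0, aabaaaaaaaaaaa, XY$)
  read a, top X: go to s0, push ε → (s0, abaaaaaaaaaaa, Y$)
  read a, top Y: go to s0, push XY → (s0, baaaaaaaaaaa, XY$)
  read b, top X: go to s1, push Y → (s1, aaaaaaaaaaa, YY$)
  read a, top Y: go to s1, push Y → (s1, aaaaaaaaaa, YY$)
  read a, top Y: go to s1, push Y → (s1, aaaaaaaaa, YY$)
  read a, top Y: go to s1, push Y → (s1, aaaaaaaa, YY$)
  read a, top Y: go to s1, push Y → (s1, aaaaaaa, YY$)
  read a, top Y: go to s1, push Y → (s1, aaaaaa, YY$)
  read a, top Y: go to s1, push Y → (s1, aaaaa, YY$)
  read a, top Y: go to s1, push Y → (s1, aaaa, YY$)
  read a, top Y: go to s1, push Y → (s1, aaa, YY$)
  read a, top Y: go to s1, push Y → (s1, aa, YY$)
  read a, top Y: go to s1, push Y → (s1, a, YY$)
  read a, top Y: go to s1, push Y → (s1, ε, YY$)
All input consumed; M is in state s1.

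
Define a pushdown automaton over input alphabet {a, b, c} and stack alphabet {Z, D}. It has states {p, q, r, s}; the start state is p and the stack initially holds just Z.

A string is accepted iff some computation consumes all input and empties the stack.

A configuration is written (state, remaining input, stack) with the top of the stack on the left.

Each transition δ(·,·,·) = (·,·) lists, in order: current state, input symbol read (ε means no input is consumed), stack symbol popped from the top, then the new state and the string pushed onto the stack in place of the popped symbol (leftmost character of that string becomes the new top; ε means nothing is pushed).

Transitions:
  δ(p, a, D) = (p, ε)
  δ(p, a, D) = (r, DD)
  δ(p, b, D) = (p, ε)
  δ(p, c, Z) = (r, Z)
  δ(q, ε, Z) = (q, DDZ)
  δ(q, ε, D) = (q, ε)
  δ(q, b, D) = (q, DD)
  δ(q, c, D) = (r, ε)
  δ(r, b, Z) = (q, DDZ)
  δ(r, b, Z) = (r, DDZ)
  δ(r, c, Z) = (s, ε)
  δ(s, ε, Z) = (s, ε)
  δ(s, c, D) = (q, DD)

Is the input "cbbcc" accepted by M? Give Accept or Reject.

One accepting computation: (p, cbbcc, Z) ⊢ (r, bbcc, Z) ⊢ (q, bcc, DDZ) ⊢ (q, bcc, DZ) ⊢ (q, cc, DDZ) ⊢ (q, cc, DZ) ⊢ (r, c, Z) ⊢ (s, ε, ε)
All input consumed and the stack is empty.

Accept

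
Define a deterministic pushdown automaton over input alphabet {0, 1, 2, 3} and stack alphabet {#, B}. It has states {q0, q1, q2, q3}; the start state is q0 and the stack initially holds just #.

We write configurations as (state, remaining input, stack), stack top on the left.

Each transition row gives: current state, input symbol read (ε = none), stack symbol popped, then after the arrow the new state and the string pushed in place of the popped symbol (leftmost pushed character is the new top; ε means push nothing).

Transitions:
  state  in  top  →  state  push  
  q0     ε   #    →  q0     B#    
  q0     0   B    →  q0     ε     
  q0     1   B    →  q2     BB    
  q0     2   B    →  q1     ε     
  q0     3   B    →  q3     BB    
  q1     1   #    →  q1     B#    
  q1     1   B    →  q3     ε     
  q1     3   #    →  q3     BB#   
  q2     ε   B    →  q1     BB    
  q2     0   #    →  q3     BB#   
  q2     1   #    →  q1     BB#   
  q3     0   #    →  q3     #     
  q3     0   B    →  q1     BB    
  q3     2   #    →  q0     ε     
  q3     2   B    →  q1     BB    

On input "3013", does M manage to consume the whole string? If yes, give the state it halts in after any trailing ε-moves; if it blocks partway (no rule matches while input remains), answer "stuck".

(q0, 3013, #)
  ε-move, top #: go to q0, push B# → (q0, 3013, B#)
  read 3, top B: go to q3, push BB → (q3, 013, BB#)
  read 0, top B: go to q1, push BB → (q1, 13, BBB#)
  read 1, top B: go to q3, push ε → (q3, 3, BB#)
No transition for (q3, 3, top B); M blocks with input 3 remaining.

stuck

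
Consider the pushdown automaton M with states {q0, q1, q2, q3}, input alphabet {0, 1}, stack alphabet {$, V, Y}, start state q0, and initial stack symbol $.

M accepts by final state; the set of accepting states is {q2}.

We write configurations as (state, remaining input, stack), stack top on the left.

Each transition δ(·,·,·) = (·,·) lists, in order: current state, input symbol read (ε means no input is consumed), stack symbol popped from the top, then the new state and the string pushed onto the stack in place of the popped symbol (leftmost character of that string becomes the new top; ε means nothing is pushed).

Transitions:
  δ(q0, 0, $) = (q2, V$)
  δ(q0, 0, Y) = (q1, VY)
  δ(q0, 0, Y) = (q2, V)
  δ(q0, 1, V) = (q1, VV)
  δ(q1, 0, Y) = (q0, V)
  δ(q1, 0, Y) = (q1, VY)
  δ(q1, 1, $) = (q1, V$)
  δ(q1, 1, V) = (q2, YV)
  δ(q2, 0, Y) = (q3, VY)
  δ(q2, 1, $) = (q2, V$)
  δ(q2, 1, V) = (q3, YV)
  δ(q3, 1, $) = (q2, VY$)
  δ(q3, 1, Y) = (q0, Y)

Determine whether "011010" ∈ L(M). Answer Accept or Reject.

No computation consumes all input and reaches a final state.

Reject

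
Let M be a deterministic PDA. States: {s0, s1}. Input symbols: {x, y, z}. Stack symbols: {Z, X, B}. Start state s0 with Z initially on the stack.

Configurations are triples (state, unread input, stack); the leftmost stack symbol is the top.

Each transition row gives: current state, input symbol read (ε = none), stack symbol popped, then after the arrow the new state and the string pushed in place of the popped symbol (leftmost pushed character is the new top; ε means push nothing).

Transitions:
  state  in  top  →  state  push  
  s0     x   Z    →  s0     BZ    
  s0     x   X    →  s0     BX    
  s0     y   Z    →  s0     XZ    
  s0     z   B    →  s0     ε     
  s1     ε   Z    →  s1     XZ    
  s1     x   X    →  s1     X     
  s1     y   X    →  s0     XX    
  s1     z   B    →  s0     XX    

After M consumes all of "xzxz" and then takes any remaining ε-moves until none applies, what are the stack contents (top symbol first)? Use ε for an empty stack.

(s0, xzxz, Z)
  read x, top Z: go to s0, push BZ → (s0, zxz, BZ)
  read z, top B: go to s0, push ε → (s0, xz, Z)
  read x, top Z: go to s0, push BZ → (s0, z, BZ)
  read z, top B: go to s0, push ε → (s0, ε, Z)
All input consumed in state s0 with stack Z.

Z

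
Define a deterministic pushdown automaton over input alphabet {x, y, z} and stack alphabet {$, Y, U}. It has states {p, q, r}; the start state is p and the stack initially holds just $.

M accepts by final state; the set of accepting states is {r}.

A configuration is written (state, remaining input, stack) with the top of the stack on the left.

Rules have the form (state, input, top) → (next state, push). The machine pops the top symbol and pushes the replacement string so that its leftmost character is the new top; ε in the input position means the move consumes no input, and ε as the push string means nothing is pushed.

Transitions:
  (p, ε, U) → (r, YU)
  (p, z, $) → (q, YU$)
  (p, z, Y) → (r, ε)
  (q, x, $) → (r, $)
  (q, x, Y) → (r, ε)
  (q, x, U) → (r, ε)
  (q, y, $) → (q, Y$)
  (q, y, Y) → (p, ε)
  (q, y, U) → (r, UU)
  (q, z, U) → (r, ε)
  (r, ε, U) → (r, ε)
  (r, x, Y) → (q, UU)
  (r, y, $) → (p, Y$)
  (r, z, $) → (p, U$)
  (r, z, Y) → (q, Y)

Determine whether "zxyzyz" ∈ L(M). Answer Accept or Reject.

(p, zxyzyz, $)
  read z, top $: go to q, push YU$ → (q, xyzyz, YU$)
  read x, top Y: go to r, push ε → (r, yzyz, U$)
  ε-move, top U: go to r, push ε → (r, yzyz, $)
  read y, top $: go to p, push Y$ → (p, zyz, Y$)
  read z, top Y: go to r, push ε → (r, yz, $)
  read y, top $: go to p, push Y$ → (p, z, Y$)
  read z, top Y: go to r, push ε → (r, ε, $)
All input consumed; state r ∈ F.

Accept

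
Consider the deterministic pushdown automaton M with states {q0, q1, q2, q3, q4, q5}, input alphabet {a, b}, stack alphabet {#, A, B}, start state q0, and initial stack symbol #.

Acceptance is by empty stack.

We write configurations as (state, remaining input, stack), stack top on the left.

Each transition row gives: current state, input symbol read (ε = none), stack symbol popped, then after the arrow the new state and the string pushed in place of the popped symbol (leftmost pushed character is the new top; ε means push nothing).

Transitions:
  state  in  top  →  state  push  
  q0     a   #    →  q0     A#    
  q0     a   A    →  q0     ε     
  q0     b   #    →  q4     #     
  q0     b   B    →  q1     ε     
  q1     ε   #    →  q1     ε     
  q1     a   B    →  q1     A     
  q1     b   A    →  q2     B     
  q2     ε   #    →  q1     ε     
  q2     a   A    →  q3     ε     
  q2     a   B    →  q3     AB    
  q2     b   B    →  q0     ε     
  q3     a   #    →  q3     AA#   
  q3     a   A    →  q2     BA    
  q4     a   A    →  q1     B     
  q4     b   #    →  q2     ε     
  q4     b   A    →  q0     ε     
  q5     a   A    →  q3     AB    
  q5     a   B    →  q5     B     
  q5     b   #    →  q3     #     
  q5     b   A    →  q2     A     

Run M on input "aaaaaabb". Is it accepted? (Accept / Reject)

(q0, aaaaaabb, #)
  read a, top #: go to q0, push A# → (q0, aaaaabb, A#)
  read a, top A: go to q0, push ε → (q0, aaaabb, #)
  read a, top #: go to q0, push A# → (q0, aaabb, A#)
  read a, top A: go to q0, push ε → (q0, aabb, #)
  read a, top #: go to q0, push A# → (q0, abb, A#)
  read a, top A: go to q0, push ε → (q0, bb, #)
  read b, top #: go to q4, push # → (q4, b, #)
  read b, top #: go to q2, push ε → (q2, ε, ε)
All input consumed and the stack is empty.

Accept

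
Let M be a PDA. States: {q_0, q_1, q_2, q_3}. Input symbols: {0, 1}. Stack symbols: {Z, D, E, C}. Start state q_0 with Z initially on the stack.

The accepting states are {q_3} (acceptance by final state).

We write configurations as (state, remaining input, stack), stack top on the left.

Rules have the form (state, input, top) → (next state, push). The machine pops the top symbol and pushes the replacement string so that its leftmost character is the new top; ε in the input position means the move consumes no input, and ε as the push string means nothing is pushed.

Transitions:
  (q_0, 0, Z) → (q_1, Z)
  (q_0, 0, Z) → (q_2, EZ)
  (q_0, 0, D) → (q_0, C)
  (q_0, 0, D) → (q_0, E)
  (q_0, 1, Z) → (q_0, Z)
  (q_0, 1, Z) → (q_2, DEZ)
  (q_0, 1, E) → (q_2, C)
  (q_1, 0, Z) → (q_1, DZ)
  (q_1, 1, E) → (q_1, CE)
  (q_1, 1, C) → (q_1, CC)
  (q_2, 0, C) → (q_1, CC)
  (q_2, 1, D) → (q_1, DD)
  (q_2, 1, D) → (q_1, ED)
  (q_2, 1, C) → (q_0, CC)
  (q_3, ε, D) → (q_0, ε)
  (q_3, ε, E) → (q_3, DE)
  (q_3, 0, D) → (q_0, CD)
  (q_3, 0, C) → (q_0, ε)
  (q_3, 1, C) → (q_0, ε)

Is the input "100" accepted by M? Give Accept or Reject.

Reject

No computation consumes all input and reaches a final state.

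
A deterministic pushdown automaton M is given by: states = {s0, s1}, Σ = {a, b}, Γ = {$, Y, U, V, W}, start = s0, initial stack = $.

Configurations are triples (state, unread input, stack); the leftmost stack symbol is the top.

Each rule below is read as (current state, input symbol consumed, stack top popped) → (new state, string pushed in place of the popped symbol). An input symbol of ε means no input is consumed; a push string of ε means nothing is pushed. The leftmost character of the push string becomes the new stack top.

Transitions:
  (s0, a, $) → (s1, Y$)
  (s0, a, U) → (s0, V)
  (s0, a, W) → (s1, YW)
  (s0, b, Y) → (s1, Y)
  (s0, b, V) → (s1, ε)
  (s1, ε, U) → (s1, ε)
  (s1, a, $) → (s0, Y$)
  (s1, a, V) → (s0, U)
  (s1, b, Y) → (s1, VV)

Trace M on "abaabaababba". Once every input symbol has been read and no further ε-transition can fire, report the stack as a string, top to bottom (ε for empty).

UV$

(s0, abaabaababba, $)
  read a, top $: go to s1, push Y$ → (s1, baabaababba, Y$)
  read b, top Y: go to s1, push VV → (s1, aabaababba, VV$)
  read a, top V: go to s0, push U → (s0, abaababba, UV$)
  read a, top U: go to s0, push V → (s0, baababba, VV$)
  read b, top V: go to s1, push ε → (s1, aababba, V$)
  read a, top V: go to s0, push U → (s0, ababba, U$)
  read a, top U: go to s0, push V → (s0, babba, V$)
  read b, top V: go to s1, push ε → (s1, abba, $)
  read a, top $: go to s0, push Y$ → (s0, bba, Y$)
  read b, top Y: go to s1, push Y → (s1, ba, Y$)
  read b, top Y: go to s1, push VV → (s1, a, VV$)
  read a, top V: go to s0, push U → (s0, ε, UV$)
All input consumed in state s0 with stack UV$.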